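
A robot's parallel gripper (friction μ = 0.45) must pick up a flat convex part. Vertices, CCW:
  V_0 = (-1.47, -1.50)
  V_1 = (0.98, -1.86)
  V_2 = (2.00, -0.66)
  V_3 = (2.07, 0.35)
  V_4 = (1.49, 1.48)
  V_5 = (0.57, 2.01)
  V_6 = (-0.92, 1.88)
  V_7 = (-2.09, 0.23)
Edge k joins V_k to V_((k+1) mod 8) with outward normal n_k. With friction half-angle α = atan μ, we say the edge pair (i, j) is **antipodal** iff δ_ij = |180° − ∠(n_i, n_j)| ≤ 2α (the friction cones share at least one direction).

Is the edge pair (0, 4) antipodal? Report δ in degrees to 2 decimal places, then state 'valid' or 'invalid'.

α = atan 0.45 = 24.23°;  2α = 48.46°
edge 0: e_0 = (+2.45, -0.36);  n_0 = (-0.1454, -0.9894)
edge 4: e_4 = (-0.92, +0.53);  n_4 = (+0.4992, +0.8665)
∠(n_0, n_4) = 158.41°
δ = |180° − 158.41°| = 21.59°
21.59° ≤ 2α = 48.46°  →  valid

δ = 21.59°, valid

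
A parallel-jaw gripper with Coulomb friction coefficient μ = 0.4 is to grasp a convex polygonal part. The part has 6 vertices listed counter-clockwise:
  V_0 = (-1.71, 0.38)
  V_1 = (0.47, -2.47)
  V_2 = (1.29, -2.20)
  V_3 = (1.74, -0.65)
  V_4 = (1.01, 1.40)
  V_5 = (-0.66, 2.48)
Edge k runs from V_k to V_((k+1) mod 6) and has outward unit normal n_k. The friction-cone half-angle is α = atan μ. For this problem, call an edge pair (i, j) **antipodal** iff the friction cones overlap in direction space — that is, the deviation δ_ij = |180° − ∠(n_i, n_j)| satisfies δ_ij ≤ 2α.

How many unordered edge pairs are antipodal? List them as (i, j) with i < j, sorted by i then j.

α = atan 0.4 = 21.80°;  2α = 43.60°
n_0 = (-0.7943, -0.6076)
n_1 = (+0.3128, -0.9498)
n_2 = (+0.9603, -0.2788)
n_3 = (+0.9421, +0.3355)
n_4 = (+0.5430, +0.8397)
n_5 = (-0.8944, +0.4472)
  (0,1): δ = 109.19°  ·
  (0,2): δ = 53.60°  ·
  (0,3): δ = 17.81°  ✓
  (0,4): δ = 19.70°  ✓
  (0,5): δ = 116.02°  ·
  (1,2): δ = 124.41°  ·
  (1,3): δ = 88.62°  ·
  (1,4): δ = 51.12°  ·
  (1,5): δ = 45.21°  ·
  (2,3): δ = 144.21°  ·
  (2,4): δ = 106.70°  ·
  (2,5): δ = 10.38°  ✓
  (3,4): δ = 142.49°  ·
  (3,5): δ = 46.17°  ·
  (4,5): δ = 83.67°  ·
antipodal pairs: 3

count = 3; pairs: (0,3), (0,4), (2,5)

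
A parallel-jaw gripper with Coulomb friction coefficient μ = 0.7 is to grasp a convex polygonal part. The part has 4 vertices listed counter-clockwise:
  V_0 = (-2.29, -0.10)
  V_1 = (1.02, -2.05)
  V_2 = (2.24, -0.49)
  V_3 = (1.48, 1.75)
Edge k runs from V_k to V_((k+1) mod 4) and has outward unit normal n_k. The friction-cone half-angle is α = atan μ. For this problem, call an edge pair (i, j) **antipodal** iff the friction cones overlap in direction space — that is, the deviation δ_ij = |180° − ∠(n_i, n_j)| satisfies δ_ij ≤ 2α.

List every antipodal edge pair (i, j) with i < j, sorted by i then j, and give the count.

count = 3; pairs: (0,2), (0,3), (1,3)

α = atan 0.7 = 34.99°;  2α = 69.98°
n_0 = (-0.5076, -0.8616)
n_1 = (+0.7877, -0.6160)
n_2 = (+0.9470, +0.3213)
n_3 = (-0.4405, +0.8977)
  (0,1): δ = 97.52°  ·
  (0,2): δ = 40.76°  ✓
  (0,3): δ = 56.64°  ✓
  (1,2): δ = 123.23°  ·
  (1,3): δ = 25.83°  ✓
  (2,3): δ = 82.60°  ·
antipodal pairs: 3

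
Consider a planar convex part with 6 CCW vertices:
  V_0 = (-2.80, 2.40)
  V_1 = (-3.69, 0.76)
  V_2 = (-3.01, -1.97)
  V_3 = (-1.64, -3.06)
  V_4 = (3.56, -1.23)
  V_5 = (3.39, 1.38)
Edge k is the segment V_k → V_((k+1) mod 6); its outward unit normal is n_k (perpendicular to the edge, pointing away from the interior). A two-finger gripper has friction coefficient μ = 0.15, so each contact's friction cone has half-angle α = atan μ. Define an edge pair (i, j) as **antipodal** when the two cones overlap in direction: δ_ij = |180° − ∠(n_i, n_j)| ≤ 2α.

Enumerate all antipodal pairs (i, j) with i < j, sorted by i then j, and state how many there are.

α = atan 0.15 = 8.53°;  2α = 17.06°
n_0 = (-0.8789, +0.4770)
n_1 = (-0.9704, -0.2417)
n_2 = (-0.6226, -0.7825)
n_3 = (+0.3320, -0.9433)
n_4 = (+0.9979, +0.0650)
n_5 = (+0.1626, +0.9867)
  (0,1): δ = 137.53°  ·
  (0,2): δ = 100.02°  ·
  (0,3): δ = 42.12°  ·
  (0,4): δ = 32.21°  ·
  (0,5): δ = 109.13°  ·
  (1,2): δ = 142.49°  ·
  (1,3): δ = 84.60°  ·
  (1,4): δ = 10.26°  ✓
  (1,5): δ = 66.66°  ·
  (2,3): δ = 122.11°  ·
  (2,4): δ = 47.77°  ·
  (2,5): δ = 29.15°  ·
  (3,4): δ = 105.66°  ·
  (3,5): δ = 28.75°  ·
  (4,5): δ = 103.08°  ·
antipodal pairs: 1

count = 1; pairs: (1,4)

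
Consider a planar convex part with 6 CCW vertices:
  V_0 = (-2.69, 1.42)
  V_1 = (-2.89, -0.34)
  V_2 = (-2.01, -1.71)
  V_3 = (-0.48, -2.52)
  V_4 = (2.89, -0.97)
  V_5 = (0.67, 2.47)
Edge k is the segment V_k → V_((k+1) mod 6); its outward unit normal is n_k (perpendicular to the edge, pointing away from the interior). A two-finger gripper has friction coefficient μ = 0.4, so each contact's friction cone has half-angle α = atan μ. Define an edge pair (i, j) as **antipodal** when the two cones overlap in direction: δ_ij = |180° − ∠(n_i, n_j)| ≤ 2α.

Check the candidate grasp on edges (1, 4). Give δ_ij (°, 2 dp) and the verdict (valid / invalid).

α = atan 0.4 = 21.80°;  2α = 43.60°
edge 1: e_1 = (+0.88, -1.37);  n_1 = (-0.8414, -0.5404)
edge 4: e_4 = (-2.22, +3.44);  n_4 = (+0.8402, +0.5422)
∠(n_1, n_4) = 179.88°
δ = |180° − 179.88°| = 0.12°
0.12° ≤ 2α = 43.60°  →  valid

δ = 0.12°, valid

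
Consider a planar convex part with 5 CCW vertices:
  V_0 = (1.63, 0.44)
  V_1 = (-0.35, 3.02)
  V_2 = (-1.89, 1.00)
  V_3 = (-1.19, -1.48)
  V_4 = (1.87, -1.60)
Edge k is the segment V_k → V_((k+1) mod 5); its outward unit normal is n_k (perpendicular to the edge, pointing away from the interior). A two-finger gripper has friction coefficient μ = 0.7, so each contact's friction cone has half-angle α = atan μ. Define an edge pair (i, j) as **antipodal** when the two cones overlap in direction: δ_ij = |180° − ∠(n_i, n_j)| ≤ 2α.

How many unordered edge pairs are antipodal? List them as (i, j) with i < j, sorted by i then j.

α = atan 0.7 = 34.99°;  2α = 69.98°
n_0 = (+0.7933, +0.6088)
n_1 = (-0.7953, +0.6063)
n_2 = (-0.9624, -0.2716)
n_3 = (-0.0392, -0.9992)
n_4 = (+0.9932, +0.1168)
  (0,1): δ = 74.83°  ·
  (0,2): δ = 21.74°  ✓
  (0,3): δ = 50.25°  ✓
  (0,4): δ = 149.21°  ·
  (1,2): δ = 126.92°  ·
  (1,3): δ = 54.92°  ✓
  (1,4): δ = 44.03°  ✓
  (2,3): δ = 108.01°  ·
  (2,4): δ = 9.05°  ✓
  (3,4): δ = 81.04°  ·
antipodal pairs: 5

count = 5; pairs: (0,2), (0,3), (1,3), (1,4), (2,4)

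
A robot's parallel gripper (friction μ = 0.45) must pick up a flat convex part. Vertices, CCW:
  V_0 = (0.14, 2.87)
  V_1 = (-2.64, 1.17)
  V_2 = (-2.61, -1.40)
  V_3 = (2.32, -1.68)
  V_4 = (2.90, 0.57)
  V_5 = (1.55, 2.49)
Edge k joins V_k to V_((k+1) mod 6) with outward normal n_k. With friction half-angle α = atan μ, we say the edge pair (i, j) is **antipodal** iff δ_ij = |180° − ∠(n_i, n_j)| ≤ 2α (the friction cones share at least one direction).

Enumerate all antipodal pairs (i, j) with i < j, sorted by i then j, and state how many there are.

α = atan 0.45 = 24.23°;  2α = 48.46°
n_0 = (-0.5217, +0.8531)
n_1 = (-0.9999, -0.0117)
n_2 = (-0.0567, -0.9984)
n_3 = (+0.9683, -0.2496)
n_4 = (+0.8180, +0.5752)
n_5 = (+0.2602, +0.9655)
  (0,1): δ = 120.78°  ·
  (0,2): δ = 34.70°  ✓
  (0,3): δ = 44.10°  ✓
  (0,4): δ = 93.67°  ·
  (0,5): δ = 133.47°  ·
  (1,2): δ = 93.92°  ·
  (1,3): δ = 15.12°  ✓
  (1,4): δ = 34.44°  ✓
  (1,5): δ = 74.25°  ·
  (2,3): δ = 101.20°  ·
  (2,4): δ = 51.64°  ·
  (2,5): δ = 11.83°  ✓
  (3,4): δ = 130.43°  ·
  (3,5): δ = 90.63°  ·
  (4,5): δ = 140.20°  ·
antipodal pairs: 5

count = 5; pairs: (0,2), (0,3), (1,3), (1,4), (2,5)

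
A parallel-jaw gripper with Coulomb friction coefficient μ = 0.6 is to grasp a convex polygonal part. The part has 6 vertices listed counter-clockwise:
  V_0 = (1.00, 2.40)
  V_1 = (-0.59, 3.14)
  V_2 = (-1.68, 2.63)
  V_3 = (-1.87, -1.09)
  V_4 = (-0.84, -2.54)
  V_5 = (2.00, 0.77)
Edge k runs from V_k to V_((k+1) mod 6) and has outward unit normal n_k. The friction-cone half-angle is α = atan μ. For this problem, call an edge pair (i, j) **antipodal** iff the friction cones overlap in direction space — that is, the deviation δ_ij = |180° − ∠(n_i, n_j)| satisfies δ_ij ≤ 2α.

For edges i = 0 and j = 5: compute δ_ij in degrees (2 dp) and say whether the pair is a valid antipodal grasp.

α = atan 0.6 = 30.96°;  2α = 61.93°
edge 0: e_0 = (-1.59, +0.74);  n_0 = (+0.4219, +0.9066)
edge 5: e_5 = (-1.00, +1.63);  n_5 = (+0.8524, +0.5229)
∠(n_0, n_5) = 33.51°
δ = |180° − 33.51°| = 146.49°
146.49° > 2α = 61.93°  →  invalid

δ = 146.49°, invalid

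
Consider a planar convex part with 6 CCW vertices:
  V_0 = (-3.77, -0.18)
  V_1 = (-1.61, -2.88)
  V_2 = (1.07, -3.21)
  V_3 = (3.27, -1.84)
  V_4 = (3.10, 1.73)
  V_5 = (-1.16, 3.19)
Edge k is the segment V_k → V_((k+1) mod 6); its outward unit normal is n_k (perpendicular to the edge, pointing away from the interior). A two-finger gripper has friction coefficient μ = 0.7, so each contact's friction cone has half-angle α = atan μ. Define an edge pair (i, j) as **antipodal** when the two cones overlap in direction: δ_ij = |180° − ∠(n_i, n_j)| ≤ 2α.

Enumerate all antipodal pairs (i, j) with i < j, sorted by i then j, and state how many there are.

count = 7; pairs: (0,3), (0,4), (1,4), (1,5), (2,4), (2,5), (3,5)

α = atan 0.7 = 34.99°;  2α = 69.98°
n_0 = (-0.7809, -0.6247)
n_1 = (-0.1222, -0.9925)
n_2 = (+0.5286, -0.8489)
n_3 = (+0.9989, +0.0476)
n_4 = (+0.3242, +0.9460)
n_5 = (-0.7906, +0.6123)
  (0,1): δ = 135.68°  ·
  (0,2): δ = 96.75°  ·
  (0,3): δ = 35.93°  ✓
  (0,4): δ = 32.42°  ✓
  (0,5): δ = 103.58°  ·
  (1,2): δ = 141.07°  ·
  (1,3): δ = 80.25°  ·
  (1,4): δ = 11.90°  ✓
  (1,5): δ = 59.26°  ✓
  (2,3): δ = 119.19°  ·
  (2,4): δ = 50.83°  ✓
  (2,5): δ = 20.33°  ✓
  (3,4): δ = 111.64°  ·
  (3,5): δ = 40.48°  ✓
  (4,5): δ = 108.84°  ·
antipodal pairs: 7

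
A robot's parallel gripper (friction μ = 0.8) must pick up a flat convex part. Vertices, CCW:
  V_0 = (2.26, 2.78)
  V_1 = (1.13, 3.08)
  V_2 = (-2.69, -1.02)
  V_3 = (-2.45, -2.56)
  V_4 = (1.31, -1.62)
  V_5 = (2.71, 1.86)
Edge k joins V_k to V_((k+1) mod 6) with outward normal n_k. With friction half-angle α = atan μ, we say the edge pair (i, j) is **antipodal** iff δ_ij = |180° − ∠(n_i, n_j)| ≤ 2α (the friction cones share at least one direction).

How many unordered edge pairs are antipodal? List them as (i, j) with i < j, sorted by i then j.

α = atan 0.8 = 38.66°;  2α = 77.32°
n_0 = (+0.2566, +0.9665)
n_1 = (-0.7316, +0.6817)
n_2 = (-0.9881, -0.1540)
n_3 = (+0.2425, -0.9701)
n_4 = (+0.9277, -0.3732)
n_5 = (+0.8983, +0.4394)
  (0,1): δ = 118.11°  ·
  (0,2): δ = 66.27°  ✓
  (0,3): δ = 28.90°  ✓
  (0,4): δ = 82.95°  ·
  (0,5): δ = 130.93°  ·
  (1,2): δ = 128.17°  ·
  (1,3): δ = 32.99°  ✓
  (1,4): δ = 21.06°  ✓
  (1,5): δ = 69.04°  ✓
  (2,3): δ = 84.82°  ·
  (2,4): δ = 30.77°  ✓
  (2,5): δ = 17.21°  ✓
  (3,4): δ = 125.95°  ·
  (3,5): δ = 77.97°  ·
  (4,5): δ = 132.02°  ·
antipodal pairs: 7

count = 7; pairs: (0,2), (0,3), (1,3), (1,4), (1,5), (2,4), (2,5)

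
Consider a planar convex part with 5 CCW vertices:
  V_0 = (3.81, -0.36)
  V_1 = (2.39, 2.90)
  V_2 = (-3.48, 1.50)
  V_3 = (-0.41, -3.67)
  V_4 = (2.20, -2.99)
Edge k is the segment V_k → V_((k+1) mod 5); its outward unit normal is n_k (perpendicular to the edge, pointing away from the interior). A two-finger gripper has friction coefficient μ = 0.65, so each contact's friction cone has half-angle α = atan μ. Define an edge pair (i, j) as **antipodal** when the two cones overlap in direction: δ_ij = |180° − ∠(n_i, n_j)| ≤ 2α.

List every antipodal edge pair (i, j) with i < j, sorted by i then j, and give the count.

α = atan 0.65 = 33.02°;  2α = 66.05°
n_0 = (+0.9168, +0.3993)
n_1 = (-0.2320, +0.9727)
n_2 = (-0.8598, -0.5106)
n_3 = (+0.2521, -0.9677)
n_4 = (+0.8529, -0.5221)
  (0,1): δ = 100.12°  ·
  (0,2): δ = 7.17°  ✓
  (0,3): δ = 81.07°  ·
  (0,4): δ = 124.99°  ·
  (1,2): δ = 72.71°  ·
  (1,3): δ = 1.19°  ✓
  (1,4): δ = 45.11°  ✓
  (2,3): δ = 106.10°  ·
  (2,4): δ = 62.18°  ✓
  (3,4): δ = 136.08°  ·
antipodal pairs: 4

count = 4; pairs: (0,2), (1,3), (1,4), (2,4)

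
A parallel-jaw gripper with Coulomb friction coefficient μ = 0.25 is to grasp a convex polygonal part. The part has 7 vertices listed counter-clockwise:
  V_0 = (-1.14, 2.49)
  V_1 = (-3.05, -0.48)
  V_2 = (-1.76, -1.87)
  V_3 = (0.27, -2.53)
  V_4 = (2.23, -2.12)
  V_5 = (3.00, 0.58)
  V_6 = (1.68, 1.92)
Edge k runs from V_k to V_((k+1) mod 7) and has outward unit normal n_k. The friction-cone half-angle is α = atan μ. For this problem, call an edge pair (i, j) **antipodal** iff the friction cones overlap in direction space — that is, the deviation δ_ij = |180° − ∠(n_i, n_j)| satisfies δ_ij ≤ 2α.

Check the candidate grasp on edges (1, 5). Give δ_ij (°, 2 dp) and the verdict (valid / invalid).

α = atan 0.25 = 14.04°;  2α = 28.07°
edge 1: e_1 = (+1.29, -1.39);  n_1 = (-0.7330, -0.6802)
edge 5: e_5 = (-1.32, +1.34);  n_5 = (+0.7124, +0.7018)
∠(n_1, n_5) = 178.29°
δ = |180° − 178.29°| = 1.71°
1.71° ≤ 2α = 28.07°  →  valid

δ = 1.71°, valid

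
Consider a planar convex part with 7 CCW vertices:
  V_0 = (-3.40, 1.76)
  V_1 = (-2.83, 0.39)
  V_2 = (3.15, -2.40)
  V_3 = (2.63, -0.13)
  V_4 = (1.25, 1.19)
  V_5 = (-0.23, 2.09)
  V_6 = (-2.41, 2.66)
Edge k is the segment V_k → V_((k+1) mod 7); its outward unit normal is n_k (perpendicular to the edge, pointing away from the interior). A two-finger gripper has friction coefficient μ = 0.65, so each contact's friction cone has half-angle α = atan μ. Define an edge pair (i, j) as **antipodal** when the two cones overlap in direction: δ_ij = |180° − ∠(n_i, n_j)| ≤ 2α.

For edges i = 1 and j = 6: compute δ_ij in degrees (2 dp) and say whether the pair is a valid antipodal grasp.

δ = 67.29°, invalid

α = atan 0.65 = 33.02°;  2α = 66.05°
edge 1: e_1 = (+5.98, -2.79);  n_1 = (-0.4228, -0.9062)
edge 6: e_6 = (-0.99, -0.90);  n_6 = (-0.6727, +0.7399)
∠(n_1, n_6) = 112.71°
δ = |180° − 112.71°| = 67.29°
67.29° > 2α = 66.05°  →  invalid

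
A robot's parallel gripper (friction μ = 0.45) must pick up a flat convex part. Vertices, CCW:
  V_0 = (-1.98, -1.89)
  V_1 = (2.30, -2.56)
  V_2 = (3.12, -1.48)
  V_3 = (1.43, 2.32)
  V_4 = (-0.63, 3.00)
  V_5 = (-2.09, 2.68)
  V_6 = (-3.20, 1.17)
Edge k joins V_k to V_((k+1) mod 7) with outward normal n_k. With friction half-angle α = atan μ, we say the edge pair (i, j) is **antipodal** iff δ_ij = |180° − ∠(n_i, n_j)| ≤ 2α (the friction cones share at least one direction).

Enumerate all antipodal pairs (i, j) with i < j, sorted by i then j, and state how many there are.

α = atan 0.45 = 24.23°;  2α = 48.46°
n_0 = (-0.1547, -0.9880)
n_1 = (+0.7964, -0.6047)
n_2 = (+0.9137, +0.4064)
n_3 = (+0.3135, +0.9496)
n_4 = (-0.2141, +0.9768)
n_5 = (-0.8057, +0.5923)
n_6 = (-0.9289, -0.3703)
  (0,1): δ = 118.31°  ·
  (0,2): δ = 57.13°  ·
  (0,3): δ = 9.37°  ✓
  (0,4): δ = 21.26°  ✓
  (0,5): δ = 62.58°  ·
  (0,6): δ = 120.63°  ·
  (1,2): δ = 118.82°  ·
  (1,3): δ = 71.06°  ·
  (1,4): δ = 40.43°  ✓
  (1,5): δ = 0.89°  ✓
  (1,6): δ = 58.94°  ·
  (2,3): δ = 132.24°  ·
  (2,4): δ = 101.61°  ·
  (2,5): δ = 60.30°  ·
  (2,6): δ = 2.24°  ✓
  (3,4): δ = 149.37°  ·
  (3,5): δ = 108.05°  ·
  (3,6): δ = 50.00°  ·
  (4,5): δ = 138.68°  ·
  (4,6): δ = 80.63°  ·
  (5,6): δ = 121.94°  ·
antipodal pairs: 5

count = 5; pairs: (0,3), (0,4), (1,4), (1,5), (2,6)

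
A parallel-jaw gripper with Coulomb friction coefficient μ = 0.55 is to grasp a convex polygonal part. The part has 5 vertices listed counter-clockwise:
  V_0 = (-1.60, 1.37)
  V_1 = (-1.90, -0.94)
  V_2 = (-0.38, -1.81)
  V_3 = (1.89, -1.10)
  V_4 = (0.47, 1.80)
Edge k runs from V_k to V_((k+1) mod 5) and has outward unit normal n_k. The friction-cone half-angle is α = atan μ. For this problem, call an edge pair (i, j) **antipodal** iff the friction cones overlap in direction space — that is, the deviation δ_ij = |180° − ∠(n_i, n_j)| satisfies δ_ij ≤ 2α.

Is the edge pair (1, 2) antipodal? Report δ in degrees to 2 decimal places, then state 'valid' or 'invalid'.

α = atan 0.55 = 28.81°;  2α = 57.62°
edge 1: e_1 = (+1.52, -0.87);  n_1 = (-0.4968, -0.8679)
edge 2: e_2 = (+2.27, +0.71);  n_2 = (+0.2985, -0.9544)
∠(n_1, n_2) = 47.15°
δ = |180° − 47.15°| = 132.85°
132.85° > 2α = 57.62°  →  invalid

δ = 132.85°, invalid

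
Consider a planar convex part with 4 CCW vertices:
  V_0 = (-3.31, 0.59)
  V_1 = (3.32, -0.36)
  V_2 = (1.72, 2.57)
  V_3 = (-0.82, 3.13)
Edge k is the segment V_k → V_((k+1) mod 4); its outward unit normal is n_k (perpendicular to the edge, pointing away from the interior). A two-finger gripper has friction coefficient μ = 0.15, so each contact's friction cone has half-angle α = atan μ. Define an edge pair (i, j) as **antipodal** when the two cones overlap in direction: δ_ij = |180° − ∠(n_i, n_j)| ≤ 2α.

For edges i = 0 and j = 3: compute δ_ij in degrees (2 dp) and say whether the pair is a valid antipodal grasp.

α = atan 0.15 = 8.53°;  2α = 17.06°
edge 0: e_0 = (+6.63, -0.95);  n_0 = (-0.1418, -0.9899)
edge 3: e_3 = (-2.49, -2.54);  n_3 = (-0.7141, +0.7000)
∠(n_0, n_3) = 126.28°
δ = |180° − 126.28°| = 53.72°
53.72° > 2α = 17.06°  →  invalid

δ = 53.72°, invalid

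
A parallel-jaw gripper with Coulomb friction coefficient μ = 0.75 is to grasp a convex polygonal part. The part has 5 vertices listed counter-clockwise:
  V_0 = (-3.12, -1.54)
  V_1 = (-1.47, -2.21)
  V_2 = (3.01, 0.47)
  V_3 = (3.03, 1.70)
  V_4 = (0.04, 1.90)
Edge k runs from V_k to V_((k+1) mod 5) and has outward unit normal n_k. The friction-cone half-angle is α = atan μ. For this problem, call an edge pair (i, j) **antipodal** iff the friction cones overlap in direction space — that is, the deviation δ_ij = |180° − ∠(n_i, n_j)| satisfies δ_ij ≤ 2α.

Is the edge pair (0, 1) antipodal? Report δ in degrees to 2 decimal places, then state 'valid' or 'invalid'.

α = atan 0.75 = 36.87°;  2α = 73.74°
edge 0: e_0 = (+1.65, -0.67);  n_0 = (-0.3762, -0.9265)
edge 1: e_1 = (+4.48, +2.68);  n_1 = (+0.5134, -0.8582)
∠(n_0, n_1) = 52.99°
δ = |180° − 52.99°| = 127.01°
127.01° > 2α = 73.74°  →  invalid

δ = 127.01°, invalid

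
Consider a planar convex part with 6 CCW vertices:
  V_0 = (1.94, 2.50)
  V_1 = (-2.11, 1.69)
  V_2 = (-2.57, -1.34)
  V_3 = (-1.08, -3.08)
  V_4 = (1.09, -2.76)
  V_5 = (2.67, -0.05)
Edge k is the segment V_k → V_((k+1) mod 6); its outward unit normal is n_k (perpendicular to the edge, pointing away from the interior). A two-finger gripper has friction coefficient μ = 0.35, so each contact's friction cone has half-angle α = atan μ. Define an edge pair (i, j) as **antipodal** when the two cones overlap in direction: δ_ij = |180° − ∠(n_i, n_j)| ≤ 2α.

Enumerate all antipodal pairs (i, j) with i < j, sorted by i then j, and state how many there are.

count = 4; pairs: (0,3), (1,4), (1,5), (2,5)

α = atan 0.35 = 19.29°;  2α = 38.58°
n_0 = (-0.1961, +0.9806)
n_1 = (-0.9887, +0.1501)
n_2 = (-0.7596, -0.6504)
n_3 = (+0.1459, -0.9893)
n_4 = (+0.8639, -0.5037)
n_5 = (+0.9614, +0.2752)
  (0,1): δ = 109.94°  ·
  (0,2): δ = 60.74°  ·
  (0,3): δ = 2.92°  ✓
  (0,4): δ = 48.45°  ·
  (0,5): δ = 94.67°  ·
  (1,2): δ = 130.79°  ·
  (1,3): δ = 72.98°  ·
  (1,4): δ = 21.61°  ✓
  (1,5): δ = 24.61°  ✓
  (2,3): δ = 122.19°  ·
  (2,4): δ = 70.82°  ·
  (2,5): δ = 24.60°  ✓
  (3,4): δ = 128.63°  ·
  (3,5): δ = 82.41°  ·
  (4,5): δ = 133.78°  ·
antipodal pairs: 4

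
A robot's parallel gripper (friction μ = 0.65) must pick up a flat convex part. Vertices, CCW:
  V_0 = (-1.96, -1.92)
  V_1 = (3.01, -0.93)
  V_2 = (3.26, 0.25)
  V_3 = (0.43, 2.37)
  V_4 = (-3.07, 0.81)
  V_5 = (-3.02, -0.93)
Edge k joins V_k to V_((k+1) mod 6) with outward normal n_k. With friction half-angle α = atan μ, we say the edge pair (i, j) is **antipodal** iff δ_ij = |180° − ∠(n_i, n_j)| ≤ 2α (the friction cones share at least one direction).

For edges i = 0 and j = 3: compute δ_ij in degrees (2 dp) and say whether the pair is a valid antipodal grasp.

α = atan 0.65 = 33.02°;  2α = 66.05°
edge 0: e_0 = (+4.97, +0.99);  n_0 = (+0.1954, -0.9807)
edge 3: e_3 = (-3.50, -1.56);  n_3 = (-0.4071, +0.9134)
∠(n_0, n_3) = 167.24°
δ = |180° − 167.24°| = 12.76°
12.76° ≤ 2α = 66.05°  →  valid

δ = 12.76°, valid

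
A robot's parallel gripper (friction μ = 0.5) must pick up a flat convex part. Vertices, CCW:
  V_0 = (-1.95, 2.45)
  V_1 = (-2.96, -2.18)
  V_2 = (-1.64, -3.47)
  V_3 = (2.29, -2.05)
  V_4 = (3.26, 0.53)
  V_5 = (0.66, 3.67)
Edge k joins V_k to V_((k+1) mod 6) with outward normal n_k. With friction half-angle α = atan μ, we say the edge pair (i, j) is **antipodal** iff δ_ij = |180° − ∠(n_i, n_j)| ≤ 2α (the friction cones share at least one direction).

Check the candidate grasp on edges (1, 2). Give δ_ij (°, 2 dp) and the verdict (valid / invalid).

α = atan 0.5 = 26.57°;  2α = 53.13°
edge 1: e_1 = (+1.32, -1.29);  n_1 = (-0.6989, -0.7152)
edge 2: e_2 = (+3.93, +1.42);  n_2 = (+0.3398, -0.9405)
∠(n_1, n_2) = 64.21°
δ = |180° − 64.21°| = 115.79°
115.79° > 2α = 53.13°  →  invalid

δ = 115.79°, invalid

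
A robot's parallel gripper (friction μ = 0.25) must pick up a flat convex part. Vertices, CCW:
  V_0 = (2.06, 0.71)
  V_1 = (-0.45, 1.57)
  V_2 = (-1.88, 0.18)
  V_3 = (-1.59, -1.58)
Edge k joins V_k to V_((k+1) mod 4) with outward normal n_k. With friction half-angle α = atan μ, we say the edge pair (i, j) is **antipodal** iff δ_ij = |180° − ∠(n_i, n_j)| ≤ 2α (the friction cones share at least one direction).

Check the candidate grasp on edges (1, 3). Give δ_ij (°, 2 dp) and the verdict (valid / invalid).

α = atan 0.25 = 14.04°;  2α = 28.07°
edge 1: e_1 = (-1.43, -1.39);  n_1 = (-0.6970, +0.7171)
edge 3: e_3 = (+3.65, +2.29);  n_3 = (+0.5315, -0.8471)
∠(n_1, n_3) = 167.92°
δ = |180° − 167.92°| = 12.08°
12.08° ≤ 2α = 28.07°  →  valid

δ = 12.08°, valid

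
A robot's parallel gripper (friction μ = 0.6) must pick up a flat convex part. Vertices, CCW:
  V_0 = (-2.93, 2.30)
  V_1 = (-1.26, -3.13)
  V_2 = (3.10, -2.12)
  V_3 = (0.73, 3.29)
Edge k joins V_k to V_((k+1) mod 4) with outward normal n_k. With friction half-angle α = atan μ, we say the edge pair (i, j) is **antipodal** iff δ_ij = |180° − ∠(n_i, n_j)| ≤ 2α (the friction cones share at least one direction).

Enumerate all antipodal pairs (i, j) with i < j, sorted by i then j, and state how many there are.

count = 2; pairs: (0,2), (1,3)

α = atan 0.6 = 30.96°;  2α = 61.93°
n_0 = (-0.9558, -0.2940)
n_1 = (+0.2257, -0.9742)
n_2 = (+0.9160, +0.4013)
n_3 = (-0.2611, +0.9653)
  (0,1): δ = 94.05°  ·
  (0,2): δ = 6.56°  ✓
  (0,3): δ = 88.04°  ·
  (1,2): δ = 79.39°  ·
  (1,3): δ = 2.09°  ✓
  (2,3): δ = 98.52°  ·
antipodal pairs: 2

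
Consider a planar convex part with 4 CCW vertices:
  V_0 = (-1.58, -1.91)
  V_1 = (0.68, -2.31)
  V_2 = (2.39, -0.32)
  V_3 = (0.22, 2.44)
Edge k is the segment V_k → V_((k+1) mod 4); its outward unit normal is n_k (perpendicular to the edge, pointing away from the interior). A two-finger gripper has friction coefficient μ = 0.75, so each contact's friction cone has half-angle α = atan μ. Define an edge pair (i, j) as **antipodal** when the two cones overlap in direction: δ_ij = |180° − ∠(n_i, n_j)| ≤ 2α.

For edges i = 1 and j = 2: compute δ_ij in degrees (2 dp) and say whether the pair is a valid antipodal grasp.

α = atan 0.75 = 36.87°;  2α = 73.74°
edge 1: e_1 = (+1.71, +1.99);  n_1 = (+0.7584, -0.6517)
edge 2: e_2 = (-2.17, +2.76);  n_2 = (+0.7861, +0.6181)
∠(n_1, n_2) = 78.85°
δ = |180° − 78.85°| = 101.15°
101.15° > 2α = 73.74°  →  invalid

δ = 101.15°, invalid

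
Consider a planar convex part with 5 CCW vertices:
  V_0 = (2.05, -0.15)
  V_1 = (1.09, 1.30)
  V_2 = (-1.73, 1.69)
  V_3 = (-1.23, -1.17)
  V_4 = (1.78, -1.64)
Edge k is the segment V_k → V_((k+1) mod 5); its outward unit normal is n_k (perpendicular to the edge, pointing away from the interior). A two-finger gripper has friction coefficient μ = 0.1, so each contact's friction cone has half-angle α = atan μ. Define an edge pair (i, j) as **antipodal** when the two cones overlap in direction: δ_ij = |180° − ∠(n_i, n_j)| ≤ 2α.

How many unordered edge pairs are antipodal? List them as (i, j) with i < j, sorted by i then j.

α = atan 0.1 = 5.71°;  2α = 11.42°
n_0 = (+0.8338, +0.5520)
n_1 = (+0.1370, +0.9906)
n_2 = (-0.9851, -0.1722)
n_3 = (-0.1543, -0.9880)
n_4 = (+0.9840, -0.1783)
  (0,1): δ = 131.38°  ·
  (0,2): δ = 23.59°  ·
  (0,3): δ = 47.62°  ·
  (0,4): δ = 136.22°  ·
  (1,2): δ = 72.21°  ·
  (1,3): δ = 1.00°  ✓
  (1,4): δ = 87.60°  ·
  (2,3): δ = 108.79°  ·
  (2,4): δ = 20.19°  ·
  (3,4): δ = 91.40°  ·
antipodal pairs: 1

count = 1; pairs: (1,3)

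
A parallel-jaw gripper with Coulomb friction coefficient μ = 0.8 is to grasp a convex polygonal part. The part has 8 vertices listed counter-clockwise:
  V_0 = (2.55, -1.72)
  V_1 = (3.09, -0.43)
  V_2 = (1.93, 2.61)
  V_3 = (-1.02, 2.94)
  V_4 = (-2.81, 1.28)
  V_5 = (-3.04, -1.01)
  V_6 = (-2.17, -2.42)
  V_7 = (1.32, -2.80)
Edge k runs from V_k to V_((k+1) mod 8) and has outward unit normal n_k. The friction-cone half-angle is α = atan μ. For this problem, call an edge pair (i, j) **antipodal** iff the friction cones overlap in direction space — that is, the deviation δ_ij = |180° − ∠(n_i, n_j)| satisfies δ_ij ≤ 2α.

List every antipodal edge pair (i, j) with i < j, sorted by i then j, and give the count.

α = atan 0.8 = 38.66°;  2α = 77.32°
n_0 = (+0.9224, -0.3861)
n_1 = (+0.9343, +0.3565)
n_2 = (+0.1112, +0.9938)
n_3 = (-0.6800, +0.7332)
n_4 = (-0.9950, +0.0999)
n_5 = (-0.8510, -0.5251)
n_6 = (-0.1082, -0.9941)
n_7 = (+0.6598, -0.7514)
  (0,1): δ = 136.40°  ·
  (0,2): δ = 73.67°  ✓
  (0,3): δ = 24.44°  ✓
  (0,4): δ = 16.98°  ✓
  (0,5): δ = 54.39°  ✓
  (0,6): δ = 106.50°  ·
  (0,7): δ = 154.00°  ·
  (1,2): δ = 117.27°  ·
  (1,3): δ = 68.04°  ✓
  (1,4): δ = 26.62°  ✓
  (1,5): δ = 10.79°  ✓
  (1,6): δ = 62.90°  ✓
  (1,7): δ = 110.40°  ·
  (2,3): δ = 130.78°  ·
  (2,4): δ = 89.35°  ·
  (2,5): δ = 51.94°  ✓
  (2,6): δ = 0.17°  ✓
  (2,7): δ = 47.67°  ✓
  (3,4): δ = 138.58°  ·
  (3,5): δ = 101.17°  ·
  (3,6): δ = 49.06°  ✓
  (3,7): δ = 1.56°  ✓
  (4,5): δ = 142.59°  ·
  (4,6): δ = 90.48°  ·
  (4,7): δ = 42.98°  ✓
  (5,6): δ = 127.89°  ·
  (5,7): δ = 80.39°  ·
  (6,7): δ = 132.50°  ·
antipodal pairs: 14

count = 14; pairs: (0,2), (0,3), (0,4), (0,5), (1,3), (1,4), (1,5), (1,6), (2,5), (2,6), (2,7), (3,6), (3,7), (4,7)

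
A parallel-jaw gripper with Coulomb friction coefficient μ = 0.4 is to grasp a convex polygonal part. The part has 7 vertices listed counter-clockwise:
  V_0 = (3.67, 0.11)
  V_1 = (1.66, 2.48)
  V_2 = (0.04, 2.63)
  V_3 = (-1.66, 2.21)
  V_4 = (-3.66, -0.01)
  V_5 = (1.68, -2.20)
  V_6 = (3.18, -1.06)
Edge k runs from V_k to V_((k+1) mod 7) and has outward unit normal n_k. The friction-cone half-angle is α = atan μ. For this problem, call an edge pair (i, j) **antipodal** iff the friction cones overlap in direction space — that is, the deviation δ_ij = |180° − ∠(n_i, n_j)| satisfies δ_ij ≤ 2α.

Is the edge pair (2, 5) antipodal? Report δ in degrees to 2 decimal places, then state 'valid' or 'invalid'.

α = atan 0.4 = 21.80°;  2α = 43.60°
edge 2: e_2 = (-1.70, -0.42);  n_2 = (-0.2398, +0.9708)
edge 5: e_5 = (+1.50, +1.14);  n_5 = (+0.6051, -0.7962)
∠(n_2, n_5) = 156.64°
δ = |180° − 156.64°| = 23.36°
23.36° ≤ 2α = 43.60°  →  valid

δ = 23.36°, valid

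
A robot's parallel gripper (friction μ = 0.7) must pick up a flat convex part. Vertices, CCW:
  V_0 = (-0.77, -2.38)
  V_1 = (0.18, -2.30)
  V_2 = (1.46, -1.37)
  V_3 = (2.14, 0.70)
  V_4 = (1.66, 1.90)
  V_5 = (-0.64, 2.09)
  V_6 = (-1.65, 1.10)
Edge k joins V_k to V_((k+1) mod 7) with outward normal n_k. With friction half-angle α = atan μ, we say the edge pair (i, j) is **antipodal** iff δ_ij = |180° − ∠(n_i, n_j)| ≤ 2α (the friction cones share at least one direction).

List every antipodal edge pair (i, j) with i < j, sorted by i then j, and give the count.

α = atan 0.7 = 34.99°;  2α = 69.98°
n_0 = (+0.0839, -0.9965)
n_1 = (+0.5878, -0.8090)
n_2 = (+0.9501, -0.3121)
n_3 = (+0.9285, +0.3714)
n_4 = (+0.0823, +0.9966)
n_5 = (-0.7000, +0.7141)
n_6 = (-0.9695, -0.2452)
  (0,1): δ = 148.81°  ·
  (0,2): δ = 113.00°  ·
  (0,3): δ = 73.01°  ·
  (0,4): δ = 9.54°  ✓
  (0,5): δ = 39.61°  ✓
  (0,6): δ = 99.38°  ·
  (1,2): δ = 144.19°  ·
  (1,3): δ = 104.20°  ·
  (1,4): δ = 40.72°  ✓
  (1,5): δ = 8.43°  ✓
  (1,6): δ = 68.19°  ✓
  (2,3): δ = 140.01°  ·
  (2,4): δ = 76.54°  ·
  (2,5): δ = 27.39°  ✓
  (2,6): δ = 32.38°  ✓
  (3,4): δ = 116.52°  ·
  (3,5): δ = 67.37°  ✓
  (3,6): δ = 7.61°  ✓
  (4,5): δ = 130.85°  ·
  (4,6): δ = 71.09°  ·
  (5,6): δ = 120.24°  ·
antipodal pairs: 9

count = 9; pairs: (0,4), (0,5), (1,4), (1,5), (1,6), (2,5), (2,6), (3,5), (3,6)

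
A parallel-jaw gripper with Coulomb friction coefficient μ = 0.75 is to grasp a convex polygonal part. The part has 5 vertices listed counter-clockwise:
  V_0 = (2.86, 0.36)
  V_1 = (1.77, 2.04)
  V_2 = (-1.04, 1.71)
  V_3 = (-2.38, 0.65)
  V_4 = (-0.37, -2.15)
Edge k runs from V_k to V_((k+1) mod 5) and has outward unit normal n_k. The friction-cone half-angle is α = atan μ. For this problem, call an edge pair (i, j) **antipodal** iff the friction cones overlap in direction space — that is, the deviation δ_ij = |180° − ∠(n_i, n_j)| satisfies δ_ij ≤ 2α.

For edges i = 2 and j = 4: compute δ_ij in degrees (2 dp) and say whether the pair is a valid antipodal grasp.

δ = 0.50°, valid

α = atan 0.75 = 36.87°;  2α = 73.74°
edge 2: e_2 = (-1.34, -1.06);  n_2 = (-0.6204, +0.7843)
edge 4: e_4 = (+3.23, +2.51);  n_4 = (+0.6136, -0.7896)
∠(n_2, n_4) = 179.50°
δ = |180° − 179.50°| = 0.50°
0.50° ≤ 2α = 73.74°  →  valid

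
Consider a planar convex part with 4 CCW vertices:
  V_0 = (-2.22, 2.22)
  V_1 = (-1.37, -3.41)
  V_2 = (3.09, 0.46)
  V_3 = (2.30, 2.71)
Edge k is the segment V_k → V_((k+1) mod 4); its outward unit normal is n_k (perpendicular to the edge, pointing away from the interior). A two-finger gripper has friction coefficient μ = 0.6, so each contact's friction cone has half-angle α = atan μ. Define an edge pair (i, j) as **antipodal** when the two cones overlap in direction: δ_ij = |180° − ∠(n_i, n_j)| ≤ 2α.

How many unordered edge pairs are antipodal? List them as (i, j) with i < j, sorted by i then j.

count = 3; pairs: (0,1), (0,2), (1,3)

α = atan 0.6 = 30.96°;  2α = 61.93°
n_0 = (-0.9888, -0.1493)
n_1 = (+0.6554, -0.7553)
n_2 = (+0.9435, +0.3313)
n_3 = (-0.1078, +0.9942)
  (0,1): δ = 57.64°  ✓
  (0,2): δ = 10.76°  ✓
  (0,3): δ = 87.60°  ·
  (1,2): δ = 111.60°  ·
  (1,3): δ = 34.76°  ✓
  (2,3): δ = 103.16°  ·
antipodal pairs: 3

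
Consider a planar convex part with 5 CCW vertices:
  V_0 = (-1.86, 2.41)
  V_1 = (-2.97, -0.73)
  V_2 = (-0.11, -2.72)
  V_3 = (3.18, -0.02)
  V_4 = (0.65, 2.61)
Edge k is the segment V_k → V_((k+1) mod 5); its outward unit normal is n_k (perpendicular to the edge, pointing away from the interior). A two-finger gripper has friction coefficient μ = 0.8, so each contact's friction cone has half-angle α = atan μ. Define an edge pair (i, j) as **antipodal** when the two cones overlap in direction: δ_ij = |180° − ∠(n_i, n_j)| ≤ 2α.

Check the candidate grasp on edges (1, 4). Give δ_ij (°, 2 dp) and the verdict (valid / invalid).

δ = 39.39°, valid

α = atan 0.8 = 38.66°;  2α = 77.32°
edge 1: e_1 = (+2.86, -1.99);  n_1 = (-0.5711, -0.8208)
edge 4: e_4 = (-2.51, -0.20);  n_4 = (-0.0794, +0.9968)
∠(n_1, n_4) = 140.61°
δ = |180° − 140.61°| = 39.39°
39.39° ≤ 2α = 77.32°  →  valid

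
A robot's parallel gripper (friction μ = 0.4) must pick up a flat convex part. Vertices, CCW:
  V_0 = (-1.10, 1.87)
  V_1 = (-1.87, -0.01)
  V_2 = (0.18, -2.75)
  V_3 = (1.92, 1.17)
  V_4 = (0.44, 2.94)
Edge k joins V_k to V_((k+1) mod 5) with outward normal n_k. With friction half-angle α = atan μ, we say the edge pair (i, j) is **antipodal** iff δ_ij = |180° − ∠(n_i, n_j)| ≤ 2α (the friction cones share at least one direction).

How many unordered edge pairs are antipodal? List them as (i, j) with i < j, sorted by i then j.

α = atan 0.4 = 21.80°;  2α = 43.60°
n_0 = (-0.9254, +0.3790)
n_1 = (-0.8007, -0.5991)
n_2 = (+0.9140, -0.4057)
n_3 = (+0.7672, +0.6415)
n_4 = (-0.5706, +0.8212)
  (0,1): δ = 120.92°  ·
  (0,2): δ = 1.66°  ✓
  (0,3): δ = 62.17°  ·
  (0,4): δ = 147.06°  ·
  (1,2): δ = 60.74°  ·
  (1,3): δ = 3.10°  ✓
  (1,4): δ = 87.99°  ·
  (2,3): δ = 116.16°  ·
  (2,4): δ = 31.27°  ✓
  (3,4): δ = 95.11°  ·
antipodal pairs: 3

count = 3; pairs: (0,2), (1,3), (2,4)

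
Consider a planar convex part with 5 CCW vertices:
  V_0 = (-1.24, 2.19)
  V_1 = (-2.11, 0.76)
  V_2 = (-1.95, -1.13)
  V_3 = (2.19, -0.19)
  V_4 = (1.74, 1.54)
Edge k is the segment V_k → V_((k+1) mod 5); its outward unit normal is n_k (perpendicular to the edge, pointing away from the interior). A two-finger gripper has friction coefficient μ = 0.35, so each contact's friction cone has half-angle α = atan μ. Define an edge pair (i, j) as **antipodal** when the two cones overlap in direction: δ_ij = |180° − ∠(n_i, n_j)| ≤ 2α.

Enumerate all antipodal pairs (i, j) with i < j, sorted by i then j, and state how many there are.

α = atan 0.35 = 19.29°;  2α = 38.58°
n_0 = (-0.8543, +0.5198)
n_1 = (-0.9964, -0.0844)
n_2 = (+0.2214, -0.9752)
n_3 = (+0.9678, +0.2517)
n_4 = (+0.2131, +0.9770)
  (0,1): δ = 143.85°  ·
  (0,2): δ = 45.89°  ·
  (0,3): δ = 45.90°  ·
  (0,4): δ = 109.01°  ·
  (1,2): δ = 82.05°  ·
  (1,3): δ = 9.74°  ✓
  (1,4): δ = 72.86°  ·
  (2,3): δ = 88.21°  ·
  (2,4): δ = 25.10°  ✓
  (3,4): δ = 116.89°  ·
antipodal pairs: 2

count = 2; pairs: (1,3), (2,4)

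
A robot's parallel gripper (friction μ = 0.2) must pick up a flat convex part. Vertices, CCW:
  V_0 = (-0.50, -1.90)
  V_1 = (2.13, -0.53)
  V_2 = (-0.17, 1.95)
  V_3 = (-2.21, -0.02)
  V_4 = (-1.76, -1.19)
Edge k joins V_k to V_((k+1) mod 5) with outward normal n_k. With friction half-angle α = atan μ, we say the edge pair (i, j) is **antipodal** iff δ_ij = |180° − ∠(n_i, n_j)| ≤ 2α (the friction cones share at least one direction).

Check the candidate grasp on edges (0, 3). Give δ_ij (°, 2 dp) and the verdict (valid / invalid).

α = atan 0.2 = 11.31°;  2α = 22.62°
edge 0: e_0 = (+2.63, +1.37);  n_0 = (+0.4620, -0.8869)
edge 3: e_3 = (+0.45, -1.17);  n_3 = (-0.9333, -0.3590)
∠(n_0, n_3) = 96.48°
δ = |180° − 96.48°| = 83.52°
83.52° > 2α = 22.62°  →  invalid

δ = 83.52°, invalid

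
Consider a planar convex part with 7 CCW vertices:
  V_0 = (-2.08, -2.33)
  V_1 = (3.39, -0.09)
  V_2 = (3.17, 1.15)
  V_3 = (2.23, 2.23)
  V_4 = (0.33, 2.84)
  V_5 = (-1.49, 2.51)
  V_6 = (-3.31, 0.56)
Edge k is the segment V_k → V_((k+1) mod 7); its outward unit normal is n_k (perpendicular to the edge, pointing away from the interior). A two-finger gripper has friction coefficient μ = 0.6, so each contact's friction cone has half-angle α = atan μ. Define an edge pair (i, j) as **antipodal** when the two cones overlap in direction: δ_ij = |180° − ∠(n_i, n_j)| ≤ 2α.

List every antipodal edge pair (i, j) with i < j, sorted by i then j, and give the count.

α = atan 0.6 = 30.96°;  2α = 61.93°
n_0 = (+0.3790, -0.9254)
n_1 = (+0.9846, +0.1747)
n_2 = (+0.7543, +0.6565)
n_3 = (+0.3057, +0.9521)
n_4 = (-0.1784, +0.9840)
n_5 = (-0.7311, +0.6823)
n_6 = (-0.9201, -0.3916)
  (0,1): δ = 102.21°  ·
  (0,2): δ = 71.23°  ·
  (0,3): δ = 40.07°  ✓
  (0,4): δ = 11.99°  ✓
  (0,5): δ = 24.71°  ✓
  (0,6): δ = 90.79°  ·
  (1,2): δ = 149.03°  ·
  (1,3): δ = 117.86°  ·
  (1,4): δ = 89.78°  ·
  (1,5): δ = 53.09°  ✓
  (1,6): δ = 12.99°  ✓
  (2,3): δ = 148.83°  ·
  (2,4): δ = 120.76°  ·
  (2,5): δ = 84.06°  ·
  (2,6): δ = 17.98°  ✓
  (3,4): δ = 151.92°  ·
  (3,5): δ = 115.23°  ·
  (3,6): δ = 49.15°  ✓
  (4,5): δ = 143.30°  ·
  (4,6): δ = 77.22°  ·
  (5,6): δ = 113.92°  ·
antipodal pairs: 7

count = 7; pairs: (0,3), (0,4), (0,5), (1,5), (1,6), (2,6), (3,6)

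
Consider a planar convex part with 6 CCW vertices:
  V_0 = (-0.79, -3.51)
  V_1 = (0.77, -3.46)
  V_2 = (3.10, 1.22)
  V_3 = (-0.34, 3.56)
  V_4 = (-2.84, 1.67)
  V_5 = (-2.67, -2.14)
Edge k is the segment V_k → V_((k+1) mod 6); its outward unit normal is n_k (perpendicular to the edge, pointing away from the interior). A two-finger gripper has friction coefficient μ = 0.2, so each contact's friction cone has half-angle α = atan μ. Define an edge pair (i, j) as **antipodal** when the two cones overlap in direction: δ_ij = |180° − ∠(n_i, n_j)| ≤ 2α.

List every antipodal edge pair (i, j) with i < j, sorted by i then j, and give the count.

α = atan 0.2 = 11.31°;  2α = 22.62°
n_0 = (+0.0320, -0.9995)
n_1 = (+0.8952, -0.4457)
n_2 = (+0.5624, +0.8268)
n_3 = (-0.6031, +0.7977)
n_4 = (-0.9990, -0.0446)
n_5 = (-0.5889, -0.8082)
  (0,1): δ = 118.30°  ·
  (0,2): δ = 36.06°  ·
  (0,3): δ = 35.25°  ·
  (0,4): δ = 90.72°  ·
  (0,5): δ = 142.08°  ·
  (1,2): δ = 97.76°  ·
  (1,3): δ = 26.44°  ·
  (1,4): δ = 29.02°  ·
  (1,5): δ = 80.39°  ·
  (2,3): δ = 108.69°  ·
  (2,4): δ = 53.22°  ·
  (2,5): δ = 1.86°  ✓
  (3,4): δ = 124.53°  ·
  (3,5): δ = 73.17°  ·
  (4,5): δ = 128.64°  ·
antipodal pairs: 1

count = 1; pairs: (2,5)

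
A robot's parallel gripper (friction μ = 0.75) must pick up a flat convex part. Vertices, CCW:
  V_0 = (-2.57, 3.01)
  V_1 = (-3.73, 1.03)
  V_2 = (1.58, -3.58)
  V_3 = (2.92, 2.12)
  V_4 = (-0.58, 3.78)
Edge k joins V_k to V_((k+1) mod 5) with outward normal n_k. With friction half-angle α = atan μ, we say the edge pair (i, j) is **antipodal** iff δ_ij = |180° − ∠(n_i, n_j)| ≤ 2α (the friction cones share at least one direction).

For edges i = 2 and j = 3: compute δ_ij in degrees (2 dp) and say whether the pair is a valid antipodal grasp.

α = atan 0.75 = 36.87°;  2α = 73.74°
edge 2: e_2 = (+1.34, +5.70);  n_2 = (+0.9735, -0.2288)
edge 3: e_3 = (-3.50, +1.66);  n_3 = (+0.4285, +0.9035)
∠(n_2, n_3) = 77.85°
δ = |180° − 77.85°| = 102.15°
102.15° > 2α = 73.74°  →  invalid

δ = 102.15°, invalid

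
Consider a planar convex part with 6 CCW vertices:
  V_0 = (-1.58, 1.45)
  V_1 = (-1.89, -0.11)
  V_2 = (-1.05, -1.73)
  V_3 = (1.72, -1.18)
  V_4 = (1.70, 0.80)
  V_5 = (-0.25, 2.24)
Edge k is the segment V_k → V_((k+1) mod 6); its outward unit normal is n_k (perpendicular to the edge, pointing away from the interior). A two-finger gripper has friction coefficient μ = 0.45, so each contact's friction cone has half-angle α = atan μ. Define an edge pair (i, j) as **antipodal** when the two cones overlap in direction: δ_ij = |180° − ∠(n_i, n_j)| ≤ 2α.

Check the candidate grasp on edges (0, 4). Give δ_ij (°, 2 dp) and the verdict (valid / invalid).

α = atan 0.45 = 24.23°;  2α = 48.46°
edge 0: e_0 = (-0.31, -1.56);  n_0 = (-0.9808, +0.1949)
edge 4: e_4 = (-1.95, +1.44);  n_4 = (+0.5940, +0.8044)
∠(n_0, n_4) = 115.21°
δ = |180° − 115.21°| = 64.79°
64.79° > 2α = 48.46°  →  invalid

δ = 64.79°, invalid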